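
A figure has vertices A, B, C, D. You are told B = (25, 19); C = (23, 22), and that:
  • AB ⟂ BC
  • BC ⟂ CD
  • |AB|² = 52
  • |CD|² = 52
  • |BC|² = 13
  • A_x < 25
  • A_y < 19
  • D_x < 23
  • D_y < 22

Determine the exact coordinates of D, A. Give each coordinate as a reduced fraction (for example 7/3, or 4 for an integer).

1. D_x = 17  [[BC ⟂ CD ⇒ -2x+3y-20=0] ∩ [|D−(23, 22)|²=52]]
2. D_y = 18  [[BC ⟂ CD ⇒ -2x+3y-20=0] ∩ [|D−(23, 22)|²=52]]
   so D = (17, 18)
3. A_x = 19  [[AB ⟂ BC ⇒ 2x-3y+7=0] ∩ [|A−(25, 19)|²=52]]
4. A_y = 15  [[AB ⟂ BC ⇒ 2x-3y+7=0] ∩ [|A−(25, 19)|²=52]]
   so A = (19, 15)

D = (17, 18)
A = (19, 15)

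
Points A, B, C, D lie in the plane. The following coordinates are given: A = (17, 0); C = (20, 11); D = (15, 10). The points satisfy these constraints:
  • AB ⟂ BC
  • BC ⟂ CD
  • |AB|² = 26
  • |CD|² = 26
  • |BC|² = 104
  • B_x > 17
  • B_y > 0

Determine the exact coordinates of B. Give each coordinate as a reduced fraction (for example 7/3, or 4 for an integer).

1. B_x = 22  [[BC ⟂ CD ⇒ 5x+1y-111=0] ∩ [|B−(17, 0)|²=26]]
2. B_y = 1  [[BC ⟂ CD ⇒ 5x+1y-111=0] ∩ [|B−(17, 0)|²=26]]
   so B = (22, 1)

B = (22, 1)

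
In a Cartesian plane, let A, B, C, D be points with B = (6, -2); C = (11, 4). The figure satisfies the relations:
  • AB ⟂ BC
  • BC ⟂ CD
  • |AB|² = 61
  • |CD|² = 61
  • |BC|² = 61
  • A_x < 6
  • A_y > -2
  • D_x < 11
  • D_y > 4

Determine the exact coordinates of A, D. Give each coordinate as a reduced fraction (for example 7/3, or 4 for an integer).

A = (0, 3)
D = (5, 9)

1. A_x = 0  [[AB ⟂ BC ⇒ -5x-6y+18=0] ∩ [|A−(6, -2)|²=61]]
2. A_y = 3  [[AB ⟂ BC ⇒ -5x-6y+18=0] ∩ [|A−(6, -2)|²=61]]
   so A = (0, 3)
3. D_x = 5  [[BC ⟂ CD ⇒ 5x+6y-79=0] ∩ [|D−(11, 4)|²=61]]
4. D_y = 9  [[BC ⟂ CD ⇒ 5x+6y-79=0] ∩ [|D−(11, 4)|²=61]]
   so D = (5, 9)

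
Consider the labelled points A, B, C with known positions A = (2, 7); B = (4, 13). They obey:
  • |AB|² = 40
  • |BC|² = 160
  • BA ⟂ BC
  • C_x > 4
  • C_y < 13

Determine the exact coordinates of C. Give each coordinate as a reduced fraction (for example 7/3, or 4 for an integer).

1. C_x = 16  [[BA ⟂ BC ⇒ -2x-6y+86=0] ∩ [|C−(4, 13)|²=160]]
2. C_y = 9  [[BA ⟂ BC ⇒ -2x-6y+86=0] ∩ [|C−(4, 13)|²=160]]
   so C = (16, 9)

C = (16, 9)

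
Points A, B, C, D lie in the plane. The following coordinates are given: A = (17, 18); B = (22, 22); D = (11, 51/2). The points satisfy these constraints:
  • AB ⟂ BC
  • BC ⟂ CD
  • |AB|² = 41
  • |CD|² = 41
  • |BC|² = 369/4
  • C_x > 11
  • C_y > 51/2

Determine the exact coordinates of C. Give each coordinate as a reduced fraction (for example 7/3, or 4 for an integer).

1. C_x = 16  [[AB ⟂ BC ⇒ 5x+4y-198=0] ∩ [|C−(11, 51/2)|²=41]]
2. C_y = 59/2  [[AB ⟂ BC ⇒ 5x+4y-198=0] ∩ [|C−(11, 51/2)|²=41]]
   so C = (16, 59/2)

C = (16, 59/2)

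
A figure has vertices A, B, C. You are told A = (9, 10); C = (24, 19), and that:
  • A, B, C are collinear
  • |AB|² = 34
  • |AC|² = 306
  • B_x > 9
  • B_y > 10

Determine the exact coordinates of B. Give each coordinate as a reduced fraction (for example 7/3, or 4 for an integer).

B = (14, 13)

1. B_x = 14  [[A, B, C are collinear ⇒ 9x-15y+69=0] ∩ [|B−(9, 10)|²=34]]
2. B_y = 13  [[A, B, C are collinear ⇒ 9x-15y+69=0] ∩ [|B−(9, 10)|²=34]]
   so B = (14, 13)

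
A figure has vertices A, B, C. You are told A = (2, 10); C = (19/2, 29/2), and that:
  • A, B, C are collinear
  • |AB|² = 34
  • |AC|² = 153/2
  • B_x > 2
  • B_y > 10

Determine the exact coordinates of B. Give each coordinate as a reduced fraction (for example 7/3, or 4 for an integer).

B = (7, 13)

1. B_x = 7  [[A, B, C are collinear ⇒ 9/2x-15/2y+66=0] ∩ [|B−(2, 10)|²=34]]
2. B_y = 13  [[A, B, C are collinear ⇒ 9/2x-15/2y+66=0] ∩ [|B−(2, 10)|²=34]]
   so B = (7, 13)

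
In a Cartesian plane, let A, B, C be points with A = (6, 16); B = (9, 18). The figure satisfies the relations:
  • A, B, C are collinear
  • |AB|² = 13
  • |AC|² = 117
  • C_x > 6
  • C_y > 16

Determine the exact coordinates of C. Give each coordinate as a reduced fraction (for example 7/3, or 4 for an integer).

1. C_x = 15  [[A, B, C are collinear ⇒ -2x+3y-36=0] ∩ [|C−(6, 16)|²=117]]
2. C_y = 22  [[A, B, C are collinear ⇒ -2x+3y-36=0] ∩ [|C−(6, 16)|²=117]]
   so C = (15, 22)

C = (15, 22)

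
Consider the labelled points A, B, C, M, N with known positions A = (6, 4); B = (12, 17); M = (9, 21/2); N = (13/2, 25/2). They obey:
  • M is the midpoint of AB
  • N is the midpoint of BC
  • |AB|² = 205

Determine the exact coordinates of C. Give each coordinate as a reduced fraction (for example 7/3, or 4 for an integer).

1. C_x = 1  [C = 2·N−B = 2·(13/2, 25/2)−(12, 17)]
2. C_y = 8  [C = 2·N−B = 2·(13/2, 25/2)−(12, 17)]
   so C = (1, 8)

C = (1, 8)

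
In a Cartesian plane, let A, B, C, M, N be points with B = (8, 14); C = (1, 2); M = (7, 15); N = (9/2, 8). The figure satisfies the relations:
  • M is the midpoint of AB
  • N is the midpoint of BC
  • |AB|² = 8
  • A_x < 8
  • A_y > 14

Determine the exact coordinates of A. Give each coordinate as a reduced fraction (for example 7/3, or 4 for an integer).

A = (6, 16)

1. A_x = 6  [A = 2·M−B = 2·(7, 15)−(8, 14)]
2. A_y = 16  [A = 2·M−B = 2·(7, 15)−(8, 14)]
   so A = (6, 16)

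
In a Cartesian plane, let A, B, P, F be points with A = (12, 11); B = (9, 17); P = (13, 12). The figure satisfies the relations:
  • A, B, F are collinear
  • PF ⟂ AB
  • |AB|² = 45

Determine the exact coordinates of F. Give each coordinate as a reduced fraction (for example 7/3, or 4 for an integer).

F = (59/5, 57/5)

1. F_x = 59/5  [[A, B, F are collinear ⇒ -6x-3y+105=0] ∩ [PF ⟂ AB ⇒ -3x+6y-33=0]]
2. F_y = 57/5  [[A, B, F are collinear ⇒ -6x-3y+105=0] ∩ [PF ⟂ AB ⇒ -3x+6y-33=0]]
   so F = (59/5, 57/5)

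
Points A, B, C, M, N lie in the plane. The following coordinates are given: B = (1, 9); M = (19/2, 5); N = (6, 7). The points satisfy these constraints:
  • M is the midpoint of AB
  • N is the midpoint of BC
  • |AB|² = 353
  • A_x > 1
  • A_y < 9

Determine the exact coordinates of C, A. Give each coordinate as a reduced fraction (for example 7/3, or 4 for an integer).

1. A_x = 18  [A = 2·M−B = 2·(19/2, 5)−(1, 9)]
2. A_y = 1  [A = 2·M−B = 2·(19/2, 5)−(1, 9)]
   so A = (18, 1)
3. C_x = 11  [C = 2·N−B = 2·(6, 7)−(1, 9)]
4. C_y = 5  [C = 2·N−B = 2·(6, 7)−(1, 9)]
   so C = (11, 5)

C = (11, 5)
A = (18, 1)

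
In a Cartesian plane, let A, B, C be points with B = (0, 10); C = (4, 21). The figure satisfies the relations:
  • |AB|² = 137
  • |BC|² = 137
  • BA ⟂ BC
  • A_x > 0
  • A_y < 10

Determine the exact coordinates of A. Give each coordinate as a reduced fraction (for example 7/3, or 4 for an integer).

A = (11, 6)

1. A_x = 11  [[BA ⟂ BC ⇒ 4x+11y-110=0] ∩ [|A−(0, 10)|²=137]]
2. A_y = 6  [[BA ⟂ BC ⇒ 4x+11y-110=0] ∩ [|A−(0, 10)|²=137]]
   so A = (11, 6)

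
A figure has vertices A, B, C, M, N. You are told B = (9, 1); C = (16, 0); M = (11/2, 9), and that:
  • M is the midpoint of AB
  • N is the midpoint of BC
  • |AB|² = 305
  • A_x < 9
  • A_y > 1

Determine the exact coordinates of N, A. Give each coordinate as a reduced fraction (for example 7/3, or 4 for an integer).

1. A_x = 2  [A = 2·M−B = 2·(11/2, 9)−(9, 1)]
2. A_y = 17  [A = 2·M−B = 2·(11/2, 9)−(9, 1)]
   so A = (2, 17)
3. N_x = 25/2  [2·N = B+C = (9, 1)+(16, 0)]
4. N_y = 1/2  [2·N = B+C = (9, 1)+(16, 0)]
   so N = (25/2, 1/2)

N = (25/2, 1/2)
A = (2, 17)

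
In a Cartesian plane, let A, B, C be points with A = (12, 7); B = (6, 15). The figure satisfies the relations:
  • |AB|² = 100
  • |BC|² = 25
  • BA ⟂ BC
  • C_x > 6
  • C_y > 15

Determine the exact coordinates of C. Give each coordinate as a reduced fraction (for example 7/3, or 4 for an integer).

1. C_x = 10  [[BA ⟂ BC ⇒ 6x-8y+84=0] ∩ [|C−(6, 15)|²=25]]
2. C_y = 18  [[BA ⟂ BC ⇒ 6x-8y+84=0] ∩ [|C−(6, 15)|²=25]]
   so C = (10, 18)

C = (10, 18)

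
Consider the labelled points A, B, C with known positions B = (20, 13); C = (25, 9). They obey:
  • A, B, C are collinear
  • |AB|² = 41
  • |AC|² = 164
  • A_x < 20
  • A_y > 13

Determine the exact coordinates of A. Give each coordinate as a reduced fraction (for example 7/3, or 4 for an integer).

1. A_x = 15  [[A, B, C are collinear ⇒ 4x+5y-145=0] ∩ [|A−(20, 13)|²=41]]
2. A_y = 17  [[A, B, C are collinear ⇒ 4x+5y-145=0] ∩ [|A−(20, 13)|²=41]]
   so A = (15, 17)

A = (15, 17)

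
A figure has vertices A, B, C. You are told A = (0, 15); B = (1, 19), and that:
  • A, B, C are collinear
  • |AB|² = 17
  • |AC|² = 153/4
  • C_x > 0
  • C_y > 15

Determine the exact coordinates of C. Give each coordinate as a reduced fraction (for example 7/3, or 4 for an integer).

1. C_x = 3/2  [[A, B, C are collinear ⇒ -4x+1y-15=0] ∩ [|C−(0, 15)|²=153/4]]
2. C_y = 21  [[A, B, C are collinear ⇒ -4x+1y-15=0] ∩ [|C−(0, 15)|²=153/4]]
   so C = (3/2, 21)

C = (3/2, 21)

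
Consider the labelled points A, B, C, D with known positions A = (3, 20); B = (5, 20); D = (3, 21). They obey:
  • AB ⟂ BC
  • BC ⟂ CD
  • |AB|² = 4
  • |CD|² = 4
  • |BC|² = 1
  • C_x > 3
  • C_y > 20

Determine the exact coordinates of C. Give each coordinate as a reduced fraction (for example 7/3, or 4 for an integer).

1. C_x = 5  [[AB ⟂ BC ⇒ 2x-10=0] ∩ [|C−(3, 21)|²=4]]
2. C_y = 21  [[AB ⟂ BC ⇒ 2x-10=0] ∩ [|C−(3, 21)|²=4]]
   so C = (5, 21)

C = (5, 21)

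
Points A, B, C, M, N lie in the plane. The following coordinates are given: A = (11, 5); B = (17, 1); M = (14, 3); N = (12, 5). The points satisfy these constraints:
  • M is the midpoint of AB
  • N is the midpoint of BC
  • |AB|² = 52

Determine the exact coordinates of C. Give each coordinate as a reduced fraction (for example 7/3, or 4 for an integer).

1. C_x = 7  [C = 2·N−B = 2·(12, 5)−(17, 1)]
2. C_y = 9  [C = 2·N−B = 2·(12, 5)−(17, 1)]
   so C = (7, 9)

C = (7, 9)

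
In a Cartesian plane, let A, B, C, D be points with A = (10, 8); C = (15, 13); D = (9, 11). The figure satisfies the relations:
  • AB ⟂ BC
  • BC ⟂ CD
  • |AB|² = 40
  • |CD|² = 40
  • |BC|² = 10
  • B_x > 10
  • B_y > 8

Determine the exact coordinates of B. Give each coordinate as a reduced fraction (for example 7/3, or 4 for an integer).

1. B_x = 16  [[BC ⟂ CD ⇒ 6x+2y-116=0] ∩ [|B−(10, 8)|²=40]]
2. B_y = 10  [[BC ⟂ CD ⇒ 6x+2y-116=0] ∩ [|B−(10, 8)|²=40]]
   so B = (16, 10)

B = (16, 10)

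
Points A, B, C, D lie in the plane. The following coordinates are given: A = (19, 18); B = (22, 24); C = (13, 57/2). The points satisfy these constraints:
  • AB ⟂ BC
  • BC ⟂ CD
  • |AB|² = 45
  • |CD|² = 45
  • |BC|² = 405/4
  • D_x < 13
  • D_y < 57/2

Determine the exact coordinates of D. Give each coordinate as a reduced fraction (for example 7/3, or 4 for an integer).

1. D_x = 10  [[BC ⟂ CD ⇒ -9x+9/2y-45/4=0] ∩ [|D−(13, 57/2)|²=45]]
2. D_y = 45/2  [[BC ⟂ CD ⇒ -9x+9/2y-45/4=0] ∩ [|D−(13, 57/2)|²=45]]
   so D = (10, 45/2)

D = (10, 45/2)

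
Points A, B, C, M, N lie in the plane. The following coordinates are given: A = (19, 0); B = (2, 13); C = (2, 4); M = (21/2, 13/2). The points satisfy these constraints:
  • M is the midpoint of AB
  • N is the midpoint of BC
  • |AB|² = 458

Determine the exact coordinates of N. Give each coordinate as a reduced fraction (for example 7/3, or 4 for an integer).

1. N_x = 2  [2·N = B+C = (2, 13)+(2, 4)]
2. N_y = 17/2  [2·N = B+C = (2, 13)+(2, 4)]
   so N = (2, 17/2)

N = (2, 17/2)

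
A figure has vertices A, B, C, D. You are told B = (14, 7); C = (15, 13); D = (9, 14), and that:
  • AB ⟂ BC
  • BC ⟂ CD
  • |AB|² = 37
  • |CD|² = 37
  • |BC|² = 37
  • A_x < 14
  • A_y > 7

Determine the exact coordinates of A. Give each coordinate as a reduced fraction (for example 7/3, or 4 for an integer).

A = (8, 8)

1. A_x = 8  [[AB ⟂ BC ⇒ -1x-6y+56=0] ∩ [|A−(14, 7)|²=37]]
2. A_y = 8  [[AB ⟂ BC ⇒ -1x-6y+56=0] ∩ [|A−(14, 7)|²=37]]
   so A = (8, 8)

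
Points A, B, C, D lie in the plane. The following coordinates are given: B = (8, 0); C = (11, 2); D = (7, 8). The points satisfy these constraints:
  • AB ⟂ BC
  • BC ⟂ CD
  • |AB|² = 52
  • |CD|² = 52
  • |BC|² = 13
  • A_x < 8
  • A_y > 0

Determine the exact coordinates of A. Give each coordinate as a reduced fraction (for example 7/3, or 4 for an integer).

1. A_x = 4  [[AB ⟂ BC ⇒ -3x-2y+24=0] ∩ [|A−(8, 0)|²=52]]
2. A_y = 6  [[AB ⟂ BC ⇒ -3x-2y+24=0] ∩ [|A−(8, 0)|²=52]]
   so A = (4, 6)

A = (4, 6)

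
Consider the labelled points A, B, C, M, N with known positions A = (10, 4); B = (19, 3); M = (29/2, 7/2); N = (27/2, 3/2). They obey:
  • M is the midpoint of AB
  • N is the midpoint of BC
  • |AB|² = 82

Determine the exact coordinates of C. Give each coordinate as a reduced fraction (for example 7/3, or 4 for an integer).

C = (8, 0)

1. C_x = 8  [C = 2·N−B = 2·(27/2, 3/2)−(19, 3)]
2. C_y = 0  [C = 2·N−B = 2·(27/2, 3/2)−(19, 3)]
   so C = (8, 0)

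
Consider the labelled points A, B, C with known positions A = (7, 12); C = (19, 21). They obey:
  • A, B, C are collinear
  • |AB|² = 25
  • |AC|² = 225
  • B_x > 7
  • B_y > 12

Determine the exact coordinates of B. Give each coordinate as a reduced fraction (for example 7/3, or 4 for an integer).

1. B_x = 11  [[A, B, C are collinear ⇒ 9x-12y+81=0] ∩ [|B−(7, 12)|²=25]]
2. B_y = 15  [[A, B, C are collinear ⇒ 9x-12y+81=0] ∩ [|B−(7, 12)|²=25]]
   so B = (11, 15)

B = (11, 15)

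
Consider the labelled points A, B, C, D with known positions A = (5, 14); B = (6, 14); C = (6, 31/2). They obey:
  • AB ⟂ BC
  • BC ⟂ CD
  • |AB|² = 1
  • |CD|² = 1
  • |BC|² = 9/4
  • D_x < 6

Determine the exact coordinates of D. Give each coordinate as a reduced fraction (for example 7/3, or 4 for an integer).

1. D_x = 5  [[BC ⟂ CD ⇒ 3/2y-93/4=0] ∩ [|D−(6, 31/2)|²=1]]
2. D_y = 31/2  [[BC ⟂ CD ⇒ 3/2y-93/4=0] ∩ [|D−(6, 31/2)|²=1]]
   so D = (5, 31/2)

D = (5, 31/2)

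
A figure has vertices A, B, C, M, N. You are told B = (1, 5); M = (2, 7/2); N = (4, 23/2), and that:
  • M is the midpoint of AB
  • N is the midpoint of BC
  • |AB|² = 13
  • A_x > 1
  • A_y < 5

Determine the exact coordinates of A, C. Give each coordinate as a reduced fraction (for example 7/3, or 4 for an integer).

A = (3, 2)
C = (7, 18)

1. A_x = 3  [A = 2·M−B = 2·(2, 7/2)−(1, 5)]
2. A_y = 2  [A = 2·M−B = 2·(2, 7/2)−(1, 5)]
   so A = (3, 2)
3. C_x = 7  [C = 2·N−B = 2·(4, 23/2)−(1, 5)]
4. C_y = 18  [C = 2·N−B = 2·(4, 23/2)−(1, 5)]
   so C = (7, 18)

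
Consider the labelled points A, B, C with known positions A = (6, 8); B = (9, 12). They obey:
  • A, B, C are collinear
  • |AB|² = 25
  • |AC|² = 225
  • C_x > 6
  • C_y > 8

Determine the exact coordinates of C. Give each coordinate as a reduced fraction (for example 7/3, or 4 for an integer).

1. C_x = 15  [[A, B, C are collinear ⇒ -4x+3y=0] ∩ [|C−(6, 8)|²=225]]
2. C_y = 20  [[A, B, C are collinear ⇒ -4x+3y=0] ∩ [|C−(6, 8)|²=225]]
   so C = (15, 20)

C = (15, 20)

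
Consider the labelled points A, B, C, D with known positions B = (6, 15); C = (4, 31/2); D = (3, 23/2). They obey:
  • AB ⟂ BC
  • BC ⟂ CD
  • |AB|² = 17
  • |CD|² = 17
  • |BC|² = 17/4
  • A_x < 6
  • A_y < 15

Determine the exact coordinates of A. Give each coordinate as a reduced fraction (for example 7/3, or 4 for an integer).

A = (5, 11)

1. A_x = 5  [[AB ⟂ BC ⇒ 2x-1/2y-9/2=0] ∩ [|A−(6, 15)|²=17]]
2. A_y = 11  [[AB ⟂ BC ⇒ 2x-1/2y-9/2=0] ∩ [|A−(6, 15)|²=17]]
   so A = (5, 11)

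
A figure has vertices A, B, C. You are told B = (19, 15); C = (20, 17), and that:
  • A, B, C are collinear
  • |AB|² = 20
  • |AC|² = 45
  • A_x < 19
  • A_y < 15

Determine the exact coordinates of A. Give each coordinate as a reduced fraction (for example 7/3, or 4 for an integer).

A = (17, 11)

1. A_x = 17  [[A, B, C are collinear ⇒ -2x+1y+23=0] ∩ [|A−(19, 15)|²=20]]
2. A_y = 11  [[A, B, C are collinear ⇒ -2x+1y+23=0] ∩ [|A−(19, 15)|²=20]]
   so A = (17, 11)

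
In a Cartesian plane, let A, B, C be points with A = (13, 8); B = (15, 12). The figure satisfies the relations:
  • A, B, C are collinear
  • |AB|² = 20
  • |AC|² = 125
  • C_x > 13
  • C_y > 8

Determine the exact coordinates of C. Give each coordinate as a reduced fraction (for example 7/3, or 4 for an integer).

C = (18, 18)

1. C_x = 18  [[A, B, C are collinear ⇒ -4x+2y+36=0] ∩ [|C−(13, 8)|²=125]]
2. C_y = 18  [[A, B, C are collinear ⇒ -4x+2y+36=0] ∩ [|C−(13, 8)|²=125]]
   so C = (18, 18)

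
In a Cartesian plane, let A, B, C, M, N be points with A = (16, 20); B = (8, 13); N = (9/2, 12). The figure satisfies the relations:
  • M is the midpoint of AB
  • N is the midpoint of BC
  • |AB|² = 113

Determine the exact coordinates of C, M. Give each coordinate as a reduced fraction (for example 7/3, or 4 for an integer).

1. M_x = 12  [2·M = A+B = (16, 20)+(8, 13)]
2. M_y = 33/2  [2·M = A+B = (16, 20)+(8, 13)]
   so M = (12, 33/2)
3. C_x = 1  [C = 2·N−B = 2·(9/2, 12)−(8, 13)]
4. C_y = 11  [C = 2·N−B = 2·(9/2, 12)−(8, 13)]
   so C = (1, 11)

C = (1, 11)
M = (12, 33/2)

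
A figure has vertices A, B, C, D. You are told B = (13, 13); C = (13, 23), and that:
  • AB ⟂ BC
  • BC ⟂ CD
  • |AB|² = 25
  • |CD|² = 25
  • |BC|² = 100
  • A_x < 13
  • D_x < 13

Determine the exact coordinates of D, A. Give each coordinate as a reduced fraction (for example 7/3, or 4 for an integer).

D = (8, 23)
A = (8, 13)

1. D_x = 8  [[BC ⟂ CD ⇒ 10y-230=0] ∩ [|D−(13, 23)|²=25]]
2. D_y = 23  [[BC ⟂ CD ⇒ 10y-230=0] ∩ [|D−(13, 23)|²=25]]
   so D = (8, 23)
3. A_x = 8  [[AB ⟂ BC ⇒ -10y+130=0] ∩ [|A−(13, 13)|²=25]]
4. A_y = 13  [[AB ⟂ BC ⇒ -10y+130=0] ∩ [|A−(13, 13)|²=25]]
   so A = (8, 13)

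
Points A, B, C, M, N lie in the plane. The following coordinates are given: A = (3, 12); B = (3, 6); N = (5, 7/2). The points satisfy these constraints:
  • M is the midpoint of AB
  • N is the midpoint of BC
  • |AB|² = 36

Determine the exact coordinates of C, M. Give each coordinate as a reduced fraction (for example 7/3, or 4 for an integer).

C = (7, 1)
M = (3, 9)

1. M_x = 3  [2·M = A+B = (3, 12)+(3, 6)]
2. M_y = 9  [2·M = A+B = (3, 12)+(3, 6)]
   so M = (3, 9)
3. C_x = 7  [C = 2·N−B = 2·(5, 7/2)−(3, 6)]
4. C_y = 1  [C = 2·N−B = 2·(5, 7/2)−(3, 6)]
   so C = (7, 1)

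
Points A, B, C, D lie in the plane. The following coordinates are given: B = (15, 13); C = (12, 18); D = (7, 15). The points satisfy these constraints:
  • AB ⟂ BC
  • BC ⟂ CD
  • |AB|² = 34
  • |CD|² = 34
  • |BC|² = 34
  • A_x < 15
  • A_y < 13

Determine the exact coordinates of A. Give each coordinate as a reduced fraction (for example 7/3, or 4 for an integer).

1. A_x = 10  [[AB ⟂ BC ⇒ 3x-5y+20=0] ∩ [|A−(15, 13)|²=34]]
2. A_y = 10  [[AB ⟂ BC ⇒ 3x-5y+20=0] ∩ [|A−(15, 13)|²=34]]
   so A = (10, 10)

A = (10, 10)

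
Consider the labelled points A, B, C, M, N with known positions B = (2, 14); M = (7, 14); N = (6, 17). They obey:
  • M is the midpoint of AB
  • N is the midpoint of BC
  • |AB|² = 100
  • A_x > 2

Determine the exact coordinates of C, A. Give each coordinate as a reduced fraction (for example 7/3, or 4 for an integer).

C = (10, 20)
A = (12, 14)

1. A_x = 12  [A = 2·M−B = 2·(7, 14)−(2, 14)]
2. A_y = 14  [A = 2·M−B = 2·(7, 14)−(2, 14)]
   so A = (12, 14)
3. C_x = 10  [C = 2·N−B = 2·(6, 17)−(2, 14)]
4. C_y = 20  [C = 2·N−B = 2·(6, 17)−(2, 14)]
   so C = (10, 20)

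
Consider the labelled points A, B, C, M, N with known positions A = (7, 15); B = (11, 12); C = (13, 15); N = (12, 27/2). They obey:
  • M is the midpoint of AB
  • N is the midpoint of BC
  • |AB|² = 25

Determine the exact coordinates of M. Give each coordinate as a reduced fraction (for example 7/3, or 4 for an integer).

M = (9, 27/2)

1. M_x = 9  [2·M = A+B = (7, 15)+(11, 12)]
2. M_y = 27/2  [2·M = A+B = (7, 15)+(11, 12)]
   so M = (9, 27/2)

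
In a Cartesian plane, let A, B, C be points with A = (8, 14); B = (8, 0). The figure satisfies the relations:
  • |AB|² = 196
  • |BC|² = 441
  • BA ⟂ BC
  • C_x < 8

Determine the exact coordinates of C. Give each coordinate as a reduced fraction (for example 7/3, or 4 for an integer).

1. C_x = -13  [[BA ⟂ BC ⇒ 14y=0] ∩ [|C−(8, 0)|²=441]]
2. C_y = 0  [[BA ⟂ BC ⇒ 14y=0] ∩ [|C−(8, 0)|²=441]]
   so C = (-13, 0)

C = (-13, 0)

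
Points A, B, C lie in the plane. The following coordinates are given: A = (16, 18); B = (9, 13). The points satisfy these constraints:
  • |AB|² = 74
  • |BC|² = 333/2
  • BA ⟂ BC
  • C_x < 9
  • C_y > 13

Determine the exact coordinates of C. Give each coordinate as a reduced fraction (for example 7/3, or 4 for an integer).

1. C_x = 3/2  [[BA ⟂ BC ⇒ 7x+5y-128=0] ∩ [|C−(9, 13)|²=333/2]]
2. C_y = 47/2  [[BA ⟂ BC ⇒ 7x+5y-128=0] ∩ [|C−(9, 13)|²=333/2]]
   so C = (3/2, 47/2)

C = (3/2, 47/2)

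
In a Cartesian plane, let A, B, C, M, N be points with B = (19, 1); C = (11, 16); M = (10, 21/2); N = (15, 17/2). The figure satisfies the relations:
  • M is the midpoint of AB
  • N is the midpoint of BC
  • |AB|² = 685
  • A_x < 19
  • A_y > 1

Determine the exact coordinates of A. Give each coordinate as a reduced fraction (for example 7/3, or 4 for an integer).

1. A_x = 1  [A = 2·M−B = 2·(10, 21/2)−(19, 1)]
2. A_y = 20  [A = 2·M−B = 2·(10, 21/2)−(19, 1)]
   so A = (1, 20)

A = (1, 20)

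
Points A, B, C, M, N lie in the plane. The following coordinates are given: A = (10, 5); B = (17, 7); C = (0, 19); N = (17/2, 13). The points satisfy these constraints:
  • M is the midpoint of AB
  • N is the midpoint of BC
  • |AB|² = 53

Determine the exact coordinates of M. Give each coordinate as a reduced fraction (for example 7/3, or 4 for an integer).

M = (27/2, 6)

1. M_x = 27/2  [2·M = A+B = (10, 5)+(17, 7)]
2. M_y = 6  [2·M = A+B = (10, 5)+(17, 7)]
   so M = (27/2, 6)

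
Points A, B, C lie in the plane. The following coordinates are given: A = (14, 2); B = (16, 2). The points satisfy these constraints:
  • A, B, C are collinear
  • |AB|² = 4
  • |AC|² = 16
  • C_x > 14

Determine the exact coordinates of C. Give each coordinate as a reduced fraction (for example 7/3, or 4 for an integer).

1. C_x = 18  [[A, B, C are collinear ⇒ 2y-4=0] ∩ [|C−(14, 2)|²=16]]
2. C_y = 2  [[A, B, C are collinear ⇒ 2y-4=0] ∩ [|C−(14, 2)|²=16]]
   so C = (18, 2)

C = (18, 2)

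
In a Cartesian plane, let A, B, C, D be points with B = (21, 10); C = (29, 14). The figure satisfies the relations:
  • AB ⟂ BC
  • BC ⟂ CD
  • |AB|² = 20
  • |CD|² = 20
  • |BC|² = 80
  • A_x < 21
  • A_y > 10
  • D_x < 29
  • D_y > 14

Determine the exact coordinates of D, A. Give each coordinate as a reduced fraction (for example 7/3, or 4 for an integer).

D = (27, 18)
A = (19, 14)

1. D_x = 27  [[BC ⟂ CD ⇒ 8x+4y-288=0] ∩ [|D−(29, 14)|²=20]]
2. D_y = 18  [[BC ⟂ CD ⇒ 8x+4y-288=0] ∩ [|D−(29, 14)|²=20]]
   so D = (27, 18)
3. A_x = 19  [[AB ⟂ BC ⇒ -8x-4y+208=0] ∩ [|A−(21, 10)|²=20]]
4. A_y = 14  [[AB ⟂ BC ⇒ -8x-4y+208=0] ∩ [|A−(21, 10)|²=20]]
   so A = (19, 14)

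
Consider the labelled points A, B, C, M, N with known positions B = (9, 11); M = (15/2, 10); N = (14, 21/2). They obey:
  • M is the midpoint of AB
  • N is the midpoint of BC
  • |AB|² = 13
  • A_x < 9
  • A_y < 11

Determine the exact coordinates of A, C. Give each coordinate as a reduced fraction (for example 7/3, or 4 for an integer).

A = (6, 9)
C = (19, 10)

1. A_x = 6  [A = 2·M−B = 2·(15/2, 10)−(9, 11)]
2. A_y = 9  [A = 2·M−B = 2·(15/2, 10)−(9, 11)]
   so A = (6, 9)
3. C_x = 19  [C = 2·N−B = 2·(14, 21/2)−(9, 11)]
4. C_y = 10  [C = 2·N−B = 2·(14, 21/2)−(9, 11)]
   so C = (19, 10)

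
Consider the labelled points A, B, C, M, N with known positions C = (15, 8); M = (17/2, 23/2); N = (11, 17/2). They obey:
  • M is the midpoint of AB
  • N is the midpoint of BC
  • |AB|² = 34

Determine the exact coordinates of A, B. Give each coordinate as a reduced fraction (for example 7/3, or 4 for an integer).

1. B_x = 7  [B = 2·N−C = 2·(11, 17/2)−(15, 8)]
2. B_y = 9  [B = 2·N−C = 2·(11, 17/2)−(15, 8)]
   so B = (7, 9)
3. A_x = 10  [A = 2·M−B = 2·(17/2, 23/2)−(7, 9)]
4. A_y = 14  [A = 2·M−B = 2·(17/2, 23/2)−(7, 9)]
   so A = (10, 14)

A = (10, 14)
B = (7, 9)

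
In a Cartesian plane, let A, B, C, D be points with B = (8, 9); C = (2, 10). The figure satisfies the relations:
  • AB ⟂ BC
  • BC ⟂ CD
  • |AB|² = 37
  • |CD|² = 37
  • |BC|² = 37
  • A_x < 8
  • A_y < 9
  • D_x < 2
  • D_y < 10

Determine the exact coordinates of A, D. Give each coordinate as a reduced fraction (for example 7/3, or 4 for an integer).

1. A_x = 7  [[AB ⟂ BC ⇒ 6x-1y-39=0] ∩ [|A−(8, 9)|²=37]]
2. A_y = 3  [[AB ⟂ BC ⇒ 6x-1y-39=0] ∩ [|A−(8, 9)|²=37]]
   so A = (7, 3)
3. D_x = 1  [[BC ⟂ CD ⇒ -6x+1y+2=0] ∩ [|D−(2, 10)|²=37]]
4. D_y = 4  [[BC ⟂ CD ⇒ -6x+1y+2=0] ∩ [|D−(2, 10)|²=37]]
   so D = (1, 4)

A = (7, 3)
D = (1, 4)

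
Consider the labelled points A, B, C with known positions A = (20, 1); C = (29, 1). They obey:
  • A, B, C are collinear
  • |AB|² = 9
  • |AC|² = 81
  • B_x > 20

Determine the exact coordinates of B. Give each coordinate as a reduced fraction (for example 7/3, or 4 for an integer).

1. B_x = 23  [[A, B, C are collinear ⇒ -9y+9=0] ∩ [|B−(20, 1)|²=9]]
2. B_y = 1  [[A, B, C are collinear ⇒ -9y+9=0] ∩ [|B−(20, 1)|²=9]]
   so B = (23, 1)

B = (23, 1)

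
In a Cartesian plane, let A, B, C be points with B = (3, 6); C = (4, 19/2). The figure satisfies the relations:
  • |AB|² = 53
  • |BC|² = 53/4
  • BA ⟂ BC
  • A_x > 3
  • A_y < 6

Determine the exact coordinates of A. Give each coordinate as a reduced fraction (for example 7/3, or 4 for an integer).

1. A_x = 10  [[BA ⟂ BC ⇒ 1x+7/2y-24=0] ∩ [|A−(3, 6)|²=53]]
2. A_y = 4  [[BA ⟂ BC ⇒ 1x+7/2y-24=0] ∩ [|A−(3, 6)|²=53]]
   so A = (10, 4)

A = (10, 4)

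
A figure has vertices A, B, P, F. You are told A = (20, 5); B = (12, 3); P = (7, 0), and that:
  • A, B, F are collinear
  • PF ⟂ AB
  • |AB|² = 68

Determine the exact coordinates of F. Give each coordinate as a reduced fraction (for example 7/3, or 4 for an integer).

1. F_x = 112/17  [[A, B, F are collinear ⇒ 2x-8y=0] ∩ [PF ⟂ AB ⇒ -8x-2y+56=0]]
2. F_y = 28/17  [[A, B, F are collinear ⇒ 2x-8y=0] ∩ [PF ⟂ AB ⇒ -8x-2y+56=0]]
   so F = (112/17, 28/17)

F = (112/17, 28/17)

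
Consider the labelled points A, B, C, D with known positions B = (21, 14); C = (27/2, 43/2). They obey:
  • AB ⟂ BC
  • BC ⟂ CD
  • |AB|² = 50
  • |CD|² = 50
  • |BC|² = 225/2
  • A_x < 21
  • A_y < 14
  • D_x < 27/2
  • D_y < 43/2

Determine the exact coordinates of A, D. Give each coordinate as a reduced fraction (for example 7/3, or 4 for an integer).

1. A_x = 16  [[AB ⟂ BC ⇒ 15/2x-15/2y-105/2=0] ∩ [|A−(21, 14)|²=50]]
2. A_y = 9  [[AB ⟂ BC ⇒ 15/2x-15/2y-105/2=0] ∩ [|A−(21, 14)|²=50]]
   so A = (16, 9)
3. D_x = 17/2  [[BC ⟂ CD ⇒ -15/2x+15/2y-60=0] ∩ [|D−(27/2, 43/2)|²=50]]
4. D_y = 33/2  [[BC ⟂ CD ⇒ -15/2x+15/2y-60=0] ∩ [|D−(27/2, 43/2)|²=50]]
   so D = (17/2, 33/2)

A = (16, 9)
D = (17/2, 33/2)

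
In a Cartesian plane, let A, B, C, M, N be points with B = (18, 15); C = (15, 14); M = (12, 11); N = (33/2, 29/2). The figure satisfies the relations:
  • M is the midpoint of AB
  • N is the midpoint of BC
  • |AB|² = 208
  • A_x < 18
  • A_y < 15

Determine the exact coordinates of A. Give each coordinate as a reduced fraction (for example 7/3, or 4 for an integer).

A = (6, 7)

1. A_x = 6  [A = 2·M−B = 2·(12, 11)−(18, 15)]
2. A_y = 7  [A = 2·M−B = 2·(12, 11)−(18, 15)]
   so A = (6, 7)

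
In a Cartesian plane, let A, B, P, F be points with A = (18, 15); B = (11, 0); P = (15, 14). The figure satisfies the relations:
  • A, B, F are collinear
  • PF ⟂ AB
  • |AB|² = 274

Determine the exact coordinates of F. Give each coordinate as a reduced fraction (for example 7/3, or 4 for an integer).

1. F_x = 2340/137  [[A, B, F are collinear ⇒ 15x-7y-165=0] ∩ [PF ⟂ AB ⇒ -7x-15y+315=0]]
2. F_y = 1785/137  [[A, B, F are collinear ⇒ 15x-7y-165=0] ∩ [PF ⟂ AB ⇒ -7x-15y+315=0]]
   so F = (2340/137, 1785/137)

F = (2340/137, 1785/137)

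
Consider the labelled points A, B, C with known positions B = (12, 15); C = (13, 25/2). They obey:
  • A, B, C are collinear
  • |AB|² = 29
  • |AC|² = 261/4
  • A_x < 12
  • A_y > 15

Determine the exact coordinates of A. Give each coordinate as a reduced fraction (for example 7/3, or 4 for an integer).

A = (10, 20)

1. A_x = 10  [[A, B, C are collinear ⇒ 5/2x+1y-45=0] ∩ [|A−(12, 15)|²=29]]
2. A_y = 20  [[A, B, C are collinear ⇒ 5/2x+1y-45=0] ∩ [|A−(12, 15)|²=29]]
   so A = (10, 20)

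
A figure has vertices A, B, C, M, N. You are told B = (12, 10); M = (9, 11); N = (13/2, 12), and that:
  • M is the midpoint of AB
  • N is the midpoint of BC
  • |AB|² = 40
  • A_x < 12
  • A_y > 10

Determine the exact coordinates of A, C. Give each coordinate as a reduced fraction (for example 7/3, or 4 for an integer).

A = (6, 12)
C = (1, 14)

1. A_x = 6  [A = 2·M−B = 2·(9, 11)−(12, 10)]
2. A_y = 12  [A = 2·M−B = 2·(9, 11)−(12, 10)]
   so A = (6, 12)
3. C_x = 1  [C = 2·N−B = 2·(13/2, 12)−(12, 10)]
4. C_y = 14  [C = 2·N−B = 2·(13/2, 12)−(12, 10)]
   so C = (1, 14)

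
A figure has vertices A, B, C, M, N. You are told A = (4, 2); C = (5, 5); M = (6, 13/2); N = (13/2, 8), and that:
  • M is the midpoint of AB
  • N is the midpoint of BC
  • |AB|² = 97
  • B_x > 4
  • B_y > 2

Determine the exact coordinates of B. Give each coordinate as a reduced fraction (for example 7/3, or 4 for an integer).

1. B_x = 8  [B = 2·M−A = 2·(6, 13/2)−(4, 2)]
2. B_y = 11  [B = 2·M−A = 2·(6, 13/2)−(4, 2)]
   so B = (8, 11)

B = (8, 11)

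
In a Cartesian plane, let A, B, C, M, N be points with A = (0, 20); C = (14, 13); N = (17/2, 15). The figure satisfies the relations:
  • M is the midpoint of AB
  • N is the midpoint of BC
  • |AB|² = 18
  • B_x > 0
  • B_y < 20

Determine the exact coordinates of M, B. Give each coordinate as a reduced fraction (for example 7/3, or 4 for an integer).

M = (3/2, 37/2)
B = (3, 17)

1. B_x = 3  [B = 2·N−C = 2·(17/2, 15)−(14, 13)]
2. B_y = 17  [B = 2·N−C = 2·(17/2, 15)−(14, 13)]
   so B = (3, 17)
3. M_x = 3/2  [2·M = A+B = (0, 20)+(3, 17)]
4. M_y = 37/2  [2·M = A+B = (0, 20)+(3, 17)]
   so M = (3/2, 37/2)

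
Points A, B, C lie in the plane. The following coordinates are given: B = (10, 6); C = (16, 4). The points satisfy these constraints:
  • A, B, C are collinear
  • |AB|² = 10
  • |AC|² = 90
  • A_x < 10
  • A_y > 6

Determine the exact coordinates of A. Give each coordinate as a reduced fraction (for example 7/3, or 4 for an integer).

A = (7, 7)

1. A_x = 7  [[A, B, C are collinear ⇒ 2x+6y-56=0] ∩ [|A−(10, 6)|²=10]]
2. A_y = 7  [[A, B, C are collinear ⇒ 2x+6y-56=0] ∩ [|A−(10, 6)|²=10]]
   so A = (7, 7)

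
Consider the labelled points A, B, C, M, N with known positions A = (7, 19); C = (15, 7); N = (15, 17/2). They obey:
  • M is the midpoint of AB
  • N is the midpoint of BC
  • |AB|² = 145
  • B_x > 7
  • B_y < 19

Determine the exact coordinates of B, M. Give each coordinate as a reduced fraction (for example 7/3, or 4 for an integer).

1. B_x = 15  [B = 2·N−C = 2·(15, 17/2)−(15, 7)]
2. B_y = 10  [B = 2·N−C = 2·(15, 17/2)−(15, 7)]
   so B = (15, 10)
3. M_x = 11  [2·M = A+B = (7, 19)+(15, 10)]
4. M_y = 29/2  [2·M = A+B = (7, 19)+(15, 10)]
   so M = (11, 29/2)

B = (15, 10)
M = (11, 29/2)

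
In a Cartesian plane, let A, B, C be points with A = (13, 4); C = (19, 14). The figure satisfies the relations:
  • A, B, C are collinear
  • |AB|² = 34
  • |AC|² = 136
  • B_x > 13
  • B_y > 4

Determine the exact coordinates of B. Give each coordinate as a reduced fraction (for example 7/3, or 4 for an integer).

B = (16, 9)

1. B_x = 16  [[A, B, C are collinear ⇒ 10x-6y-106=0] ∩ [|B−(13, 4)|²=34]]
2. B_y = 9  [[A, B, C are collinear ⇒ 10x-6y-106=0] ∩ [|B−(13, 4)|²=34]]
   so B = (16, 9)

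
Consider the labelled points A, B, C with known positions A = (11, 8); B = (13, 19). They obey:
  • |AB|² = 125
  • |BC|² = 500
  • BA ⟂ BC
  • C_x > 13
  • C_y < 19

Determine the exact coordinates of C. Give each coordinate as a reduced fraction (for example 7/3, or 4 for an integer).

C = (35, 15)

1. C_x = 35  [[BA ⟂ BC ⇒ -2x-11y+235=0] ∩ [|C−(13, 19)|²=500]]
2. C_y = 15  [[BA ⟂ BC ⇒ -2x-11y+235=0] ∩ [|C−(13, 19)|²=500]]
   so C = (35, 15)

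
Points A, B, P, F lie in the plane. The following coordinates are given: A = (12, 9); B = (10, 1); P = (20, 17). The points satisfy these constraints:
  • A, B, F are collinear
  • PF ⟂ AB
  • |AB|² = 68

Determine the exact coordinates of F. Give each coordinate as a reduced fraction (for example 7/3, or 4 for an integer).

F = (244/17, 313/17)

1. F_x = 244/17  [[A, B, F are collinear ⇒ 8x-2y-78=0] ∩ [PF ⟂ AB ⇒ -2x-8y+176=0]]
2. F_y = 313/17  [[A, B, F are collinear ⇒ 8x-2y-78=0] ∩ [PF ⟂ AB ⇒ -2x-8y+176=0]]
   so F = (244/17, 313/17)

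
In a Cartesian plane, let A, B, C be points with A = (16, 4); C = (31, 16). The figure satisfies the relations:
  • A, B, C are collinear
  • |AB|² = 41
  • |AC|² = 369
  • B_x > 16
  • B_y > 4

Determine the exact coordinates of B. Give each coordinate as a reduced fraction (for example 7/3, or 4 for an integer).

B = (21, 8)

1. B_x = 21  [[A, B, C are collinear ⇒ 12x-15y-132=0] ∩ [|B−(16, 4)|²=41]]
2. B_y = 8  [[A, B, C are collinear ⇒ 12x-15y-132=0] ∩ [|B−(16, 4)|²=41]]
   so B = (21, 8)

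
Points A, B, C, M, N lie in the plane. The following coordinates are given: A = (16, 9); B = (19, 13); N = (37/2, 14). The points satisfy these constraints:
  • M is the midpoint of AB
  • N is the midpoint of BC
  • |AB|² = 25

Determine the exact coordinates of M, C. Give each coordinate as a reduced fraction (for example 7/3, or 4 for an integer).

1. M_x = 35/2  [2·M = A+B = (16, 9)+(19, 13)]
2. M_y = 11  [2·M = A+B = (16, 9)+(19, 13)]
   so M = (35/2, 11)
3. C_x = 18  [C = 2·N−B = 2·(37/2, 14)−(19, 13)]
4. C_y = 15  [C = 2·N−B = 2·(37/2, 14)−(19, 13)]
   so C = (18, 15)

M = (35/2, 11)
C = (18, 15)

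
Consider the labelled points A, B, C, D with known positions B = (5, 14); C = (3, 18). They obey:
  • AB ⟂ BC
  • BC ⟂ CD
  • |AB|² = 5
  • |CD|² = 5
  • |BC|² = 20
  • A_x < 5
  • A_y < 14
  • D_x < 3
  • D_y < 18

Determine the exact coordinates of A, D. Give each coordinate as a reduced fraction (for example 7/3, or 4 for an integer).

1. A_x = 3  [[AB ⟂ BC ⇒ 2x-4y+46=0] ∩ [|A−(5, 14)|²=5]]
2. A_y = 13  [[AB ⟂ BC ⇒ 2x-4y+46=0] ∩ [|A−(5, 14)|²=5]]
   so A = (3, 13)
3. D_x = 1  [[BC ⟂ CD ⇒ -2x+4y-66=0] ∩ [|D−(3, 18)|²=5]]
4. D_y = 17  [[BC ⟂ CD ⇒ -2x+4y-66=0] ∩ [|D−(3, 18)|²=5]]
   so D = (1, 17)

A = (3, 13)
D = (1, 17)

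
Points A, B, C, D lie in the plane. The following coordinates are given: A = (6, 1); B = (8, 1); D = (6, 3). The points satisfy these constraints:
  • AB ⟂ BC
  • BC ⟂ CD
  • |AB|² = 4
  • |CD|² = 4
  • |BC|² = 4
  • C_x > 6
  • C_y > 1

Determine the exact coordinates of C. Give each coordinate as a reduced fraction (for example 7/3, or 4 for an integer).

C = (8, 3)

1. C_x = 8  [[AB ⟂ BC ⇒ 2x-16=0] ∩ [|C−(6, 3)|²=4]]
2. C_y = 3  [[AB ⟂ BC ⇒ 2x-16=0] ∩ [|C−(6, 3)|²=4]]
   so C = (8, 3)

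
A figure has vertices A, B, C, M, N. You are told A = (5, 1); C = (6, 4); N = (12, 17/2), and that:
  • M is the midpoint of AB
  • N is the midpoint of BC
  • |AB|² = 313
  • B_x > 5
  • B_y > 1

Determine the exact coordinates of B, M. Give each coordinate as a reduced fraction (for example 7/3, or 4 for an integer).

1. B_x = 18  [B = 2·N−C = 2·(12, 17/2)−(6, 4)]
2. B_y = 13  [B = 2·N−C = 2·(12, 17/2)−(6, 4)]
   so B = (18, 13)
3. M_x = 23/2  [2·M = A+B = (5, 1)+(18, 13)]
4. M_y = 7  [2·M = A+B = (5, 1)+(18, 13)]
   so M = (23/2, 7)

B = (18, 13)
M = (23/2, 7)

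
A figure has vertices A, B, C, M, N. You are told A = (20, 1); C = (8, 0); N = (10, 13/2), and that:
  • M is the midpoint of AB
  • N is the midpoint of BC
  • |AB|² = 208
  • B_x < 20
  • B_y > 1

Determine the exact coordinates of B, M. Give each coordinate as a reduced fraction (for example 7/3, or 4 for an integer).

1. B_x = 12  [B = 2·N−C = 2·(10, 13/2)−(8, 0)]
2. B_y = 13  [B = 2·N−C = 2·(10, 13/2)−(8, 0)]
   so B = (12, 13)
3. M_x = 16  [2·M = A+B = (20, 1)+(12, 13)]
4. M_y = 7  [2·M = A+B = (20, 1)+(12, 13)]
   so M = (16, 7)

B = (12, 13)
M = (16, 7)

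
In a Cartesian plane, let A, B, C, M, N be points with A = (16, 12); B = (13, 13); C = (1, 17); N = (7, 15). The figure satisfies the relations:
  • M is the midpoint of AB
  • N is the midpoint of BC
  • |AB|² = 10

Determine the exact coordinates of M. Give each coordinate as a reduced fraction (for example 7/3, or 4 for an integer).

1. M_x = 29/2  [2·M = A+B = (16, 12)+(13, 13)]
2. M_y = 25/2  [2·M = A+B = (16, 12)+(13, 13)]
   so M = (29/2, 25/2)

M = (29/2, 25/2)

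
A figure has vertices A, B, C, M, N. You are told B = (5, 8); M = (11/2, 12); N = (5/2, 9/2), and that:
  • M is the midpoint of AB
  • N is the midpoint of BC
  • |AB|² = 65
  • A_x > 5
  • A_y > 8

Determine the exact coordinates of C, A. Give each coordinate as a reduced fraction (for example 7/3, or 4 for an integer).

C = (0, 1)
A = (6, 16)

1. A_x = 6  [A = 2·M−B = 2·(11/2, 12)−(5, 8)]
2. A_y = 16  [A = 2·M−B = 2·(11/2, 12)−(5, 8)]
   so A = (6, 16)
3. C_x = 0  [C = 2·N−B = 2·(5/2, 9/2)−(5, 8)]
4. C_y = 1  [C = 2·N−B = 2·(5/2, 9/2)−(5, 8)]
   so C = (0, 1)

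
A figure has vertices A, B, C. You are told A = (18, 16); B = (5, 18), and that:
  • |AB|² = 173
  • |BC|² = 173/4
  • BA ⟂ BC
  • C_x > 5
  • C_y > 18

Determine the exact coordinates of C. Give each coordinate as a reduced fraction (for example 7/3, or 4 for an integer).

C = (6, 49/2)

1. C_x = 6  [[BA ⟂ BC ⇒ 13x-2y-29=0] ∩ [|C−(5, 18)|²=173/4]]
2. C_y = 49/2  [[BA ⟂ BC ⇒ 13x-2y-29=0] ∩ [|C−(5, 18)|²=173/4]]
   so C = (6, 49/2)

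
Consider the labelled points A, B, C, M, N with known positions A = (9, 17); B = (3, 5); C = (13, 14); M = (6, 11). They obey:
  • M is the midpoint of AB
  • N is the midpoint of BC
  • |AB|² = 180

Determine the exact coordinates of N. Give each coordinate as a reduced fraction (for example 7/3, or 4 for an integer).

1. N_x = 8  [2·N = B+C = (3, 5)+(13, 14)]
2. N_y = 19/2  [2·N = B+C = (3, 5)+(13, 14)]
   so N = (8, 19/2)

N = (8, 19/2)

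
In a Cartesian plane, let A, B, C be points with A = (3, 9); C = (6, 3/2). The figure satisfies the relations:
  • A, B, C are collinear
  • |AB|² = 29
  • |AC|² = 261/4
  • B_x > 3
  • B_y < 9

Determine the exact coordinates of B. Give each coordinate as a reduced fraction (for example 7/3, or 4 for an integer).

1. B_x = 5  [[A, B, C are collinear ⇒ -15/2x-3y+99/2=0] ∩ [|B−(3, 9)|²=29]]
2. B_y = 4  [[A, B, C are collinear ⇒ -15/2x-3y+99/2=0] ∩ [|B−(3, 9)|²=29]]
   so B = (5, 4)

B = (5, 4)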